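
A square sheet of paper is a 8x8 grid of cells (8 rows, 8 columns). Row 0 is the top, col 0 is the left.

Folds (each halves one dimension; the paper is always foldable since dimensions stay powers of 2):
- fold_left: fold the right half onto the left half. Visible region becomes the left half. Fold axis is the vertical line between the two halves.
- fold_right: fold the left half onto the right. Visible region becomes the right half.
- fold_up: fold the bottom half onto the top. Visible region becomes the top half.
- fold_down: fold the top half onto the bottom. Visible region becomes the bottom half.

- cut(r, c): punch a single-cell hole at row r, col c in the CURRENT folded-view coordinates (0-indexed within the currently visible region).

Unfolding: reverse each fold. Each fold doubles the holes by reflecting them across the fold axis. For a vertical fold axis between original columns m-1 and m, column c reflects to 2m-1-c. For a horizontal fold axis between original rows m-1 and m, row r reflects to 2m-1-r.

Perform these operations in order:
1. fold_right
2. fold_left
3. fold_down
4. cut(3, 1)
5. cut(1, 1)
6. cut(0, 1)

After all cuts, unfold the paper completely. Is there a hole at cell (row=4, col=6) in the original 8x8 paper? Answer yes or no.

Answer: yes

Derivation:
Op 1 fold_right: fold axis v@4; visible region now rows[0,8) x cols[4,8) = 8x4
Op 2 fold_left: fold axis v@6; visible region now rows[0,8) x cols[4,6) = 8x2
Op 3 fold_down: fold axis h@4; visible region now rows[4,8) x cols[4,6) = 4x2
Op 4 cut(3, 1): punch at orig (7,5); cuts so far [(7, 5)]; region rows[4,8) x cols[4,6) = 4x2
Op 5 cut(1, 1): punch at orig (5,5); cuts so far [(5, 5), (7, 5)]; region rows[4,8) x cols[4,6) = 4x2
Op 6 cut(0, 1): punch at orig (4,5); cuts so far [(4, 5), (5, 5), (7, 5)]; region rows[4,8) x cols[4,6) = 4x2
Unfold 1 (reflect across h@4): 6 holes -> [(0, 5), (2, 5), (3, 5), (4, 5), (5, 5), (7, 5)]
Unfold 2 (reflect across v@6): 12 holes -> [(0, 5), (0, 6), (2, 5), (2, 6), (3, 5), (3, 6), (4, 5), (4, 6), (5, 5), (5, 6), (7, 5), (7, 6)]
Unfold 3 (reflect across v@4): 24 holes -> [(0, 1), (0, 2), (0, 5), (0, 6), (2, 1), (2, 2), (2, 5), (2, 6), (3, 1), (3, 2), (3, 5), (3, 6), (4, 1), (4, 2), (4, 5), (4, 6), (5, 1), (5, 2), (5, 5), (5, 6), (7, 1), (7, 2), (7, 5), (7, 6)]
Holes: [(0, 1), (0, 2), (0, 5), (0, 6), (2, 1), (2, 2), (2, 5), (2, 6), (3, 1), (3, 2), (3, 5), (3, 6), (4, 1), (4, 2), (4, 5), (4, 6), (5, 1), (5, 2), (5, 5), (5, 6), (7, 1), (7, 2), (7, 5), (7, 6)]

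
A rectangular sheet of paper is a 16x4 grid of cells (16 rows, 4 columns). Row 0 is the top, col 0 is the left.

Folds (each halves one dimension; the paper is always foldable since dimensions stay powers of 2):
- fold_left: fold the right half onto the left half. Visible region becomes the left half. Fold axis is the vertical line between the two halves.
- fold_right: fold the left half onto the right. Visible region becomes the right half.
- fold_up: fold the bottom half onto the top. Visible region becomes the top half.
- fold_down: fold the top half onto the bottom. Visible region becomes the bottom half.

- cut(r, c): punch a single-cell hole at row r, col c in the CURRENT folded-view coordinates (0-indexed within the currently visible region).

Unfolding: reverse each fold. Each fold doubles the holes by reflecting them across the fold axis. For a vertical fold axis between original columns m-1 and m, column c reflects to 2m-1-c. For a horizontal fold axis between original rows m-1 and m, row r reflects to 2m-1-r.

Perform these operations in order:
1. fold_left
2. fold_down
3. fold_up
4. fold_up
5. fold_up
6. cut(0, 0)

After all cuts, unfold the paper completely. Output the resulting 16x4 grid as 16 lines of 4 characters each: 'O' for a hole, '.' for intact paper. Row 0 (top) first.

Answer: O..O
O..O
O..O
O..O
O..O
O..O
O..O
O..O
O..O
O..O
O..O
O..O
O..O
O..O
O..O
O..O

Derivation:
Op 1 fold_left: fold axis v@2; visible region now rows[0,16) x cols[0,2) = 16x2
Op 2 fold_down: fold axis h@8; visible region now rows[8,16) x cols[0,2) = 8x2
Op 3 fold_up: fold axis h@12; visible region now rows[8,12) x cols[0,2) = 4x2
Op 4 fold_up: fold axis h@10; visible region now rows[8,10) x cols[0,2) = 2x2
Op 5 fold_up: fold axis h@9; visible region now rows[8,9) x cols[0,2) = 1x2
Op 6 cut(0, 0): punch at orig (8,0); cuts so far [(8, 0)]; region rows[8,9) x cols[0,2) = 1x2
Unfold 1 (reflect across h@9): 2 holes -> [(8, 0), (9, 0)]
Unfold 2 (reflect across h@10): 4 holes -> [(8, 0), (9, 0), (10, 0), (11, 0)]
Unfold 3 (reflect across h@12): 8 holes -> [(8, 0), (9, 0), (10, 0), (11, 0), (12, 0), (13, 0), (14, 0), (15, 0)]
Unfold 4 (reflect across h@8): 16 holes -> [(0, 0), (1, 0), (2, 0), (3, 0), (4, 0), (5, 0), (6, 0), (7, 0), (8, 0), (9, 0), (10, 0), (11, 0), (12, 0), (13, 0), (14, 0), (15, 0)]
Unfold 5 (reflect across v@2): 32 holes -> [(0, 0), (0, 3), (1, 0), (1, 3), (2, 0), (2, 3), (3, 0), (3, 3), (4, 0), (4, 3), (5, 0), (5, 3), (6, 0), (6, 3), (7, 0), (7, 3), (8, 0), (8, 3), (9, 0), (9, 3), (10, 0), (10, 3), (11, 0), (11, 3), (12, 0), (12, 3), (13, 0), (13, 3), (14, 0), (14, 3), (15, 0), (15, 3)]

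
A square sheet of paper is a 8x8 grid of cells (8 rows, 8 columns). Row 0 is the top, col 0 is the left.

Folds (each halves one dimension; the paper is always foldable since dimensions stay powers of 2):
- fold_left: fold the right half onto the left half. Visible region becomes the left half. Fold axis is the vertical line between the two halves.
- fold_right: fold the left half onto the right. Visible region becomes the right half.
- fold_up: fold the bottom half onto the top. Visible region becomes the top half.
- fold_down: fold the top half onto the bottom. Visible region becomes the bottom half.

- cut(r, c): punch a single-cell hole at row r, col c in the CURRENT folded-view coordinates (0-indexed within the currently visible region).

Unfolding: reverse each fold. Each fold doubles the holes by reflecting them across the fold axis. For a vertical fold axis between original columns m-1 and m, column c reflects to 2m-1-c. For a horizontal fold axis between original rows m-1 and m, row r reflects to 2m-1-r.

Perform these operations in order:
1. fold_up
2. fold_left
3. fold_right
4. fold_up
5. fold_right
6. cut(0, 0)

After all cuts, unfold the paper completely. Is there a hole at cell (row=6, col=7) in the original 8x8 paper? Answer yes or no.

Op 1 fold_up: fold axis h@4; visible region now rows[0,4) x cols[0,8) = 4x8
Op 2 fold_left: fold axis v@4; visible region now rows[0,4) x cols[0,4) = 4x4
Op 3 fold_right: fold axis v@2; visible region now rows[0,4) x cols[2,4) = 4x2
Op 4 fold_up: fold axis h@2; visible region now rows[0,2) x cols[2,4) = 2x2
Op 5 fold_right: fold axis v@3; visible region now rows[0,2) x cols[3,4) = 2x1
Op 6 cut(0, 0): punch at orig (0,3); cuts so far [(0, 3)]; region rows[0,2) x cols[3,4) = 2x1
Unfold 1 (reflect across v@3): 2 holes -> [(0, 2), (0, 3)]
Unfold 2 (reflect across h@2): 4 holes -> [(0, 2), (0, 3), (3, 2), (3, 3)]
Unfold 3 (reflect across v@2): 8 holes -> [(0, 0), (0, 1), (0, 2), (0, 3), (3, 0), (3, 1), (3, 2), (3, 3)]
Unfold 4 (reflect across v@4): 16 holes -> [(0, 0), (0, 1), (0, 2), (0, 3), (0, 4), (0, 5), (0, 6), (0, 7), (3, 0), (3, 1), (3, 2), (3, 3), (3, 4), (3, 5), (3, 6), (3, 7)]
Unfold 5 (reflect across h@4): 32 holes -> [(0, 0), (0, 1), (0, 2), (0, 3), (0, 4), (0, 5), (0, 6), (0, 7), (3, 0), (3, 1), (3, 2), (3, 3), (3, 4), (3, 5), (3, 6), (3, 7), (4, 0), (4, 1), (4, 2), (4, 3), (4, 4), (4, 5), (4, 6), (4, 7), (7, 0), (7, 1), (7, 2), (7, 3), (7, 4), (7, 5), (7, 6), (7, 7)]
Holes: [(0, 0), (0, 1), (0, 2), (0, 3), (0, 4), (0, 5), (0, 6), (0, 7), (3, 0), (3, 1), (3, 2), (3, 3), (3, 4), (3, 5), (3, 6), (3, 7), (4, 0), (4, 1), (4, 2), (4, 3), (4, 4), (4, 5), (4, 6), (4, 7), (7, 0), (7, 1), (7, 2), (7, 3), (7, 4), (7, 5), (7, 6), (7, 7)]

Answer: no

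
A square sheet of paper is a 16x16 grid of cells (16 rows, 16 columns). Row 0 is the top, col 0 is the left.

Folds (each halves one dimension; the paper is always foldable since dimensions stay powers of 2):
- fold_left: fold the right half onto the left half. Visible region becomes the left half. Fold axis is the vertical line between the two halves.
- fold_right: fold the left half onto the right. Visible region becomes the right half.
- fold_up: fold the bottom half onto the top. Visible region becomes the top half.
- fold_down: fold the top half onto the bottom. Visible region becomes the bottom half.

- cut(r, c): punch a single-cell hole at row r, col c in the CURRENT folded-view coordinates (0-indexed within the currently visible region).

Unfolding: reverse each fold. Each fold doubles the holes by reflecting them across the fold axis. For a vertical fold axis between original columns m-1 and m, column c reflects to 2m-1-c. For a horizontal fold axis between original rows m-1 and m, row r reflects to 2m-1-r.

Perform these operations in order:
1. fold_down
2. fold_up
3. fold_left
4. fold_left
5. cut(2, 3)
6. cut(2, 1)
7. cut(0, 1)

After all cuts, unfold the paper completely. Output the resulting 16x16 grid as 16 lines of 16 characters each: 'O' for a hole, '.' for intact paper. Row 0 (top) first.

Answer: .O....O..O....O.
................
.O.OO.O..O.OO.O.
................
................
.O.OO.O..O.OO.O.
................
.O....O..O....O.
.O....O..O....O.
................
.O.OO.O..O.OO.O.
................
................
.O.OO.O..O.OO.O.
................
.O....O..O....O.

Derivation:
Op 1 fold_down: fold axis h@8; visible region now rows[8,16) x cols[0,16) = 8x16
Op 2 fold_up: fold axis h@12; visible region now rows[8,12) x cols[0,16) = 4x16
Op 3 fold_left: fold axis v@8; visible region now rows[8,12) x cols[0,8) = 4x8
Op 4 fold_left: fold axis v@4; visible region now rows[8,12) x cols[0,4) = 4x4
Op 5 cut(2, 3): punch at orig (10,3); cuts so far [(10, 3)]; region rows[8,12) x cols[0,4) = 4x4
Op 6 cut(2, 1): punch at orig (10,1); cuts so far [(10, 1), (10, 3)]; region rows[8,12) x cols[0,4) = 4x4
Op 7 cut(0, 1): punch at orig (8,1); cuts so far [(8, 1), (10, 1), (10, 3)]; region rows[8,12) x cols[0,4) = 4x4
Unfold 1 (reflect across v@4): 6 holes -> [(8, 1), (8, 6), (10, 1), (10, 3), (10, 4), (10, 6)]
Unfold 2 (reflect across v@8): 12 holes -> [(8, 1), (8, 6), (8, 9), (8, 14), (10, 1), (10, 3), (10, 4), (10, 6), (10, 9), (10, 11), (10, 12), (10, 14)]
Unfold 3 (reflect across h@12): 24 holes -> [(8, 1), (8, 6), (8, 9), (8, 14), (10, 1), (10, 3), (10, 4), (10, 6), (10, 9), (10, 11), (10, 12), (10, 14), (13, 1), (13, 3), (13, 4), (13, 6), (13, 9), (13, 11), (13, 12), (13, 14), (15, 1), (15, 6), (15, 9), (15, 14)]
Unfold 4 (reflect across h@8): 48 holes -> [(0, 1), (0, 6), (0, 9), (0, 14), (2, 1), (2, 3), (2, 4), (2, 6), (2, 9), (2, 11), (2, 12), (2, 14), (5, 1), (5, 3), (5, 4), (5, 6), (5, 9), (5, 11), (5, 12), (5, 14), (7, 1), (7, 6), (7, 9), (7, 14), (8, 1), (8, 6), (8, 9), (8, 14), (10, 1), (10, 3), (10, 4), (10, 6), (10, 9), (10, 11), (10, 12), (10, 14), (13, 1), (13, 3), (13, 4), (13, 6), (13, 9), (13, 11), (13, 12), (13, 14), (15, 1), (15, 6), (15, 9), (15, 14)]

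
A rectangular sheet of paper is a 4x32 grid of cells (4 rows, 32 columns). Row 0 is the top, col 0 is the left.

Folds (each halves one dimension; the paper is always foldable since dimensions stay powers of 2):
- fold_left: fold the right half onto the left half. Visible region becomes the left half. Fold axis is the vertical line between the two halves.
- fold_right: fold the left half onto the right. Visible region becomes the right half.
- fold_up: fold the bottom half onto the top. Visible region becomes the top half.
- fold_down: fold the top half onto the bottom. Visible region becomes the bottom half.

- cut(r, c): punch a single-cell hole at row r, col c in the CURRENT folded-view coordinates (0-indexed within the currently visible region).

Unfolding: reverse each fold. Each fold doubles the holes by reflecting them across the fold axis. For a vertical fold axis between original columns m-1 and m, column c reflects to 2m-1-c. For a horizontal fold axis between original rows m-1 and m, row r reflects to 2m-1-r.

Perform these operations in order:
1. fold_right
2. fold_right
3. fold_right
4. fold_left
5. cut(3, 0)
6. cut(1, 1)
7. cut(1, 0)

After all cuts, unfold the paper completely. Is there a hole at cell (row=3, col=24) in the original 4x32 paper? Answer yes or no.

Answer: yes

Derivation:
Op 1 fold_right: fold axis v@16; visible region now rows[0,4) x cols[16,32) = 4x16
Op 2 fold_right: fold axis v@24; visible region now rows[0,4) x cols[24,32) = 4x8
Op 3 fold_right: fold axis v@28; visible region now rows[0,4) x cols[28,32) = 4x4
Op 4 fold_left: fold axis v@30; visible region now rows[0,4) x cols[28,30) = 4x2
Op 5 cut(3, 0): punch at orig (3,28); cuts so far [(3, 28)]; region rows[0,4) x cols[28,30) = 4x2
Op 6 cut(1, 1): punch at orig (1,29); cuts so far [(1, 29), (3, 28)]; region rows[0,4) x cols[28,30) = 4x2
Op 7 cut(1, 0): punch at orig (1,28); cuts so far [(1, 28), (1, 29), (3, 28)]; region rows[0,4) x cols[28,30) = 4x2
Unfold 1 (reflect across v@30): 6 holes -> [(1, 28), (1, 29), (1, 30), (1, 31), (3, 28), (3, 31)]
Unfold 2 (reflect across v@28): 12 holes -> [(1, 24), (1, 25), (1, 26), (1, 27), (1, 28), (1, 29), (1, 30), (1, 31), (3, 24), (3, 27), (3, 28), (3, 31)]
Unfold 3 (reflect across v@24): 24 holes -> [(1, 16), (1, 17), (1, 18), (1, 19), (1, 20), (1, 21), (1, 22), (1, 23), (1, 24), (1, 25), (1, 26), (1, 27), (1, 28), (1, 29), (1, 30), (1, 31), (3, 16), (3, 19), (3, 20), (3, 23), (3, 24), (3, 27), (3, 28), (3, 31)]
Unfold 4 (reflect across v@16): 48 holes -> [(1, 0), (1, 1), (1, 2), (1, 3), (1, 4), (1, 5), (1, 6), (1, 7), (1, 8), (1, 9), (1, 10), (1, 11), (1, 12), (1, 13), (1, 14), (1, 15), (1, 16), (1, 17), (1, 18), (1, 19), (1, 20), (1, 21), (1, 22), (1, 23), (1, 24), (1, 25), (1, 26), (1, 27), (1, 28), (1, 29), (1, 30), (1, 31), (3, 0), (3, 3), (3, 4), (3, 7), (3, 8), (3, 11), (3, 12), (3, 15), (3, 16), (3, 19), (3, 20), (3, 23), (3, 24), (3, 27), (3, 28), (3, 31)]
Holes: [(1, 0), (1, 1), (1, 2), (1, 3), (1, 4), (1, 5), (1, 6), (1, 7), (1, 8), (1, 9), (1, 10), (1, 11), (1, 12), (1, 13), (1, 14), (1, 15), (1, 16), (1, 17), (1, 18), (1, 19), (1, 20), (1, 21), (1, 22), (1, 23), (1, 24), (1, 25), (1, 26), (1, 27), (1, 28), (1, 29), (1, 30), (1, 31), (3, 0), (3, 3), (3, 4), (3, 7), (3, 8), (3, 11), (3, 12), (3, 15), (3, 16), (3, 19), (3, 20), (3, 23), (3, 24), (3, 27), (3, 28), (3, 31)]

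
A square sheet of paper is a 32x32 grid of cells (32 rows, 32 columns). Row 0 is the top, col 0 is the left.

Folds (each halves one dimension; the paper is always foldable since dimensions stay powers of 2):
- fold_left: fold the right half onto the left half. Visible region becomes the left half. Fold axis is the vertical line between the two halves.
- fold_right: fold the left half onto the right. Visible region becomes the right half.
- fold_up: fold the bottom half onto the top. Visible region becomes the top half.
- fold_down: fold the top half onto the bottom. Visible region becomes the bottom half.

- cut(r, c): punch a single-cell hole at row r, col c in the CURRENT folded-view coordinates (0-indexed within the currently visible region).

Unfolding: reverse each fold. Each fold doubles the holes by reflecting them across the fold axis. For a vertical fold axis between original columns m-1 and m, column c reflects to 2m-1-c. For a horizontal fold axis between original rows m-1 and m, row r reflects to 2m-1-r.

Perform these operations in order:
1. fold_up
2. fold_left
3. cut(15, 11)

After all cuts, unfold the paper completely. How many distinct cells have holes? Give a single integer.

Answer: 4

Derivation:
Op 1 fold_up: fold axis h@16; visible region now rows[0,16) x cols[0,32) = 16x32
Op 2 fold_left: fold axis v@16; visible region now rows[0,16) x cols[0,16) = 16x16
Op 3 cut(15, 11): punch at orig (15,11); cuts so far [(15, 11)]; region rows[0,16) x cols[0,16) = 16x16
Unfold 1 (reflect across v@16): 2 holes -> [(15, 11), (15, 20)]
Unfold 2 (reflect across h@16): 4 holes -> [(15, 11), (15, 20), (16, 11), (16, 20)]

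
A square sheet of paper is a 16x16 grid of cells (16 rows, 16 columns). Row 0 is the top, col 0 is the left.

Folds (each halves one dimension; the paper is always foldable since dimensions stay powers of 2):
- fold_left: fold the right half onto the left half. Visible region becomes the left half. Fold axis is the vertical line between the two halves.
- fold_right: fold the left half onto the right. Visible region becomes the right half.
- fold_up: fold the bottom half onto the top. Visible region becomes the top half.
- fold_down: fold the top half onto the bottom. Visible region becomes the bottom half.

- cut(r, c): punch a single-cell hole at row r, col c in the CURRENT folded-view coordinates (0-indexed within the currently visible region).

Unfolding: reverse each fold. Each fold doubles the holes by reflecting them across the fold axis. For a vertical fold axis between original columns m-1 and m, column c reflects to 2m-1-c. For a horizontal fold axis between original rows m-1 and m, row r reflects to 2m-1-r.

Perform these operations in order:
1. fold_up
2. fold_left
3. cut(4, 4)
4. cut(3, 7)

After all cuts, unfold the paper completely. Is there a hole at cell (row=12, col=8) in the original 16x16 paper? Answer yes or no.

Op 1 fold_up: fold axis h@8; visible region now rows[0,8) x cols[0,16) = 8x16
Op 2 fold_left: fold axis v@8; visible region now rows[0,8) x cols[0,8) = 8x8
Op 3 cut(4, 4): punch at orig (4,4); cuts so far [(4, 4)]; region rows[0,8) x cols[0,8) = 8x8
Op 4 cut(3, 7): punch at orig (3,7); cuts so far [(3, 7), (4, 4)]; region rows[0,8) x cols[0,8) = 8x8
Unfold 1 (reflect across v@8): 4 holes -> [(3, 7), (3, 8), (4, 4), (4, 11)]
Unfold 2 (reflect across h@8): 8 holes -> [(3, 7), (3, 8), (4, 4), (4, 11), (11, 4), (11, 11), (12, 7), (12, 8)]
Holes: [(3, 7), (3, 8), (4, 4), (4, 11), (11, 4), (11, 11), (12, 7), (12, 8)]

Answer: yes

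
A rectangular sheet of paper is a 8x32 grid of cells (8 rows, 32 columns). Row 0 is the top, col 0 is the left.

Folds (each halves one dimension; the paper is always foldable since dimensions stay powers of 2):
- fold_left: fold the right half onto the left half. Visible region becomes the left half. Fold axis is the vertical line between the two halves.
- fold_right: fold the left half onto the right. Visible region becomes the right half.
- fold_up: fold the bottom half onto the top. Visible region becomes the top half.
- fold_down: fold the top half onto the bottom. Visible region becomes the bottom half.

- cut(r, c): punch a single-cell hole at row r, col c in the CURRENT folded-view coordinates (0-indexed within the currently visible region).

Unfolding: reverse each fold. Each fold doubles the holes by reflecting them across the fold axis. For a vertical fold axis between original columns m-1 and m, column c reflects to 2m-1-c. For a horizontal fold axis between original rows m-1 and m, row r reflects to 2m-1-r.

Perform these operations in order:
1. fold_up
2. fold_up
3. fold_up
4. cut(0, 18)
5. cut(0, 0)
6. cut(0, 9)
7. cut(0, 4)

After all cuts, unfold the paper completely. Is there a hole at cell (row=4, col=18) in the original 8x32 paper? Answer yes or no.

Op 1 fold_up: fold axis h@4; visible region now rows[0,4) x cols[0,32) = 4x32
Op 2 fold_up: fold axis h@2; visible region now rows[0,2) x cols[0,32) = 2x32
Op 3 fold_up: fold axis h@1; visible region now rows[0,1) x cols[0,32) = 1x32
Op 4 cut(0, 18): punch at orig (0,18); cuts so far [(0, 18)]; region rows[0,1) x cols[0,32) = 1x32
Op 5 cut(0, 0): punch at orig (0,0); cuts so far [(0, 0), (0, 18)]; region rows[0,1) x cols[0,32) = 1x32
Op 6 cut(0, 9): punch at orig (0,9); cuts so far [(0, 0), (0, 9), (0, 18)]; region rows[0,1) x cols[0,32) = 1x32
Op 7 cut(0, 4): punch at orig (0,4); cuts so far [(0, 0), (0, 4), (0, 9), (0, 18)]; region rows[0,1) x cols[0,32) = 1x32
Unfold 1 (reflect across h@1): 8 holes -> [(0, 0), (0, 4), (0, 9), (0, 18), (1, 0), (1, 4), (1, 9), (1, 18)]
Unfold 2 (reflect across h@2): 16 holes -> [(0, 0), (0, 4), (0, 9), (0, 18), (1, 0), (1, 4), (1, 9), (1, 18), (2, 0), (2, 4), (2, 9), (2, 18), (3, 0), (3, 4), (3, 9), (3, 18)]
Unfold 3 (reflect across h@4): 32 holes -> [(0, 0), (0, 4), (0, 9), (0, 18), (1, 0), (1, 4), (1, 9), (1, 18), (2, 0), (2, 4), (2, 9), (2, 18), (3, 0), (3, 4), (3, 9), (3, 18), (4, 0), (4, 4), (4, 9), (4, 18), (5, 0), (5, 4), (5, 9), (5, 18), (6, 0), (6, 4), (6, 9), (6, 18), (7, 0), (7, 4), (7, 9), (7, 18)]
Holes: [(0, 0), (0, 4), (0, 9), (0, 18), (1, 0), (1, 4), (1, 9), (1, 18), (2, 0), (2, 4), (2, 9), (2, 18), (3, 0), (3, 4), (3, 9), (3, 18), (4, 0), (4, 4), (4, 9), (4, 18), (5, 0), (5, 4), (5, 9), (5, 18), (6, 0), (6, 4), (6, 9), (6, 18), (7, 0), (7, 4), (7, 9), (7, 18)]

Answer: yes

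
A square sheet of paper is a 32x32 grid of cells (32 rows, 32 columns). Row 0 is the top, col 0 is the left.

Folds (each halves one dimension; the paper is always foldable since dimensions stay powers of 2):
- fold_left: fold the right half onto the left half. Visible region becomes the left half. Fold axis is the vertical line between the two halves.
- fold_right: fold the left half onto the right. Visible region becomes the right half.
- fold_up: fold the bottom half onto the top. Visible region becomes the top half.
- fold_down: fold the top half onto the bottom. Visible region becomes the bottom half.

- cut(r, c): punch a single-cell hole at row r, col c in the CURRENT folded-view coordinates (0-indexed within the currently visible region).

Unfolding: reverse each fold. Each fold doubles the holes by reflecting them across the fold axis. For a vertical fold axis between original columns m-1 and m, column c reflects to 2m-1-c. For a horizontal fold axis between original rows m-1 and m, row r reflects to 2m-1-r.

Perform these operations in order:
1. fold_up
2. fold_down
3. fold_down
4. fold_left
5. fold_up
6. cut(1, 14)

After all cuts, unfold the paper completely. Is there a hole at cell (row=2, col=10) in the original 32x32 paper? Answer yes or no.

Answer: no

Derivation:
Op 1 fold_up: fold axis h@16; visible region now rows[0,16) x cols[0,32) = 16x32
Op 2 fold_down: fold axis h@8; visible region now rows[8,16) x cols[0,32) = 8x32
Op 3 fold_down: fold axis h@12; visible region now rows[12,16) x cols[0,32) = 4x32
Op 4 fold_left: fold axis v@16; visible region now rows[12,16) x cols[0,16) = 4x16
Op 5 fold_up: fold axis h@14; visible region now rows[12,14) x cols[0,16) = 2x16
Op 6 cut(1, 14): punch at orig (13,14); cuts so far [(13, 14)]; region rows[12,14) x cols[0,16) = 2x16
Unfold 1 (reflect across h@14): 2 holes -> [(13, 14), (14, 14)]
Unfold 2 (reflect across v@16): 4 holes -> [(13, 14), (13, 17), (14, 14), (14, 17)]
Unfold 3 (reflect across h@12): 8 holes -> [(9, 14), (9, 17), (10, 14), (10, 17), (13, 14), (13, 17), (14, 14), (14, 17)]
Unfold 4 (reflect across h@8): 16 holes -> [(1, 14), (1, 17), (2, 14), (2, 17), (5, 14), (5, 17), (6, 14), (6, 17), (9, 14), (9, 17), (10, 14), (10, 17), (13, 14), (13, 17), (14, 14), (14, 17)]
Unfold 5 (reflect across h@16): 32 holes -> [(1, 14), (1, 17), (2, 14), (2, 17), (5, 14), (5, 17), (6, 14), (6, 17), (9, 14), (9, 17), (10, 14), (10, 17), (13, 14), (13, 17), (14, 14), (14, 17), (17, 14), (17, 17), (18, 14), (18, 17), (21, 14), (21, 17), (22, 14), (22, 17), (25, 14), (25, 17), (26, 14), (26, 17), (29, 14), (29, 17), (30, 14), (30, 17)]
Holes: [(1, 14), (1, 17), (2, 14), (2, 17), (5, 14), (5, 17), (6, 14), (6, 17), (9, 14), (9, 17), (10, 14), (10, 17), (13, 14), (13, 17), (14, 14), (14, 17), (17, 14), (17, 17), (18, 14), (18, 17), (21, 14), (21, 17), (22, 14), (22, 17), (25, 14), (25, 17), (26, 14), (26, 17), (29, 14), (29, 17), (30, 14), (30, 17)]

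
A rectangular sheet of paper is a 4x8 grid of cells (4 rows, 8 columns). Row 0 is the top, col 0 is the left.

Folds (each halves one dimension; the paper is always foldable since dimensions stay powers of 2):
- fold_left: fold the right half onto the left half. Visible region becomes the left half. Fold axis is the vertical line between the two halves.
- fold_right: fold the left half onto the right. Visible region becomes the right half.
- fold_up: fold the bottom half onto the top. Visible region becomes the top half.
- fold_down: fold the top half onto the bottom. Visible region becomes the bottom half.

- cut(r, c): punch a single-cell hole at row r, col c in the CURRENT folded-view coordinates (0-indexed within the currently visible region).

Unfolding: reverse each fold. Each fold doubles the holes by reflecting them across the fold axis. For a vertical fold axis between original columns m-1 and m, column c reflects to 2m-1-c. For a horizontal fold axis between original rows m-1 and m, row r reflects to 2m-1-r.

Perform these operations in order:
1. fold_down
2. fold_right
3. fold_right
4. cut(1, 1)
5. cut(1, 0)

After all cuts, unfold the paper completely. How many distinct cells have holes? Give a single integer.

Answer: 16

Derivation:
Op 1 fold_down: fold axis h@2; visible region now rows[2,4) x cols[0,8) = 2x8
Op 2 fold_right: fold axis v@4; visible region now rows[2,4) x cols[4,8) = 2x4
Op 3 fold_right: fold axis v@6; visible region now rows[2,4) x cols[6,8) = 2x2
Op 4 cut(1, 1): punch at orig (3,7); cuts so far [(3, 7)]; region rows[2,4) x cols[6,8) = 2x2
Op 5 cut(1, 0): punch at orig (3,6); cuts so far [(3, 6), (3, 7)]; region rows[2,4) x cols[6,8) = 2x2
Unfold 1 (reflect across v@6): 4 holes -> [(3, 4), (3, 5), (3, 6), (3, 7)]
Unfold 2 (reflect across v@4): 8 holes -> [(3, 0), (3, 1), (3, 2), (3, 3), (3, 4), (3, 5), (3, 6), (3, 7)]
Unfold 3 (reflect across h@2): 16 holes -> [(0, 0), (0, 1), (0, 2), (0, 3), (0, 4), (0, 5), (0, 6), (0, 7), (3, 0), (3, 1), (3, 2), (3, 3), (3, 4), (3, 5), (3, 6), (3, 7)]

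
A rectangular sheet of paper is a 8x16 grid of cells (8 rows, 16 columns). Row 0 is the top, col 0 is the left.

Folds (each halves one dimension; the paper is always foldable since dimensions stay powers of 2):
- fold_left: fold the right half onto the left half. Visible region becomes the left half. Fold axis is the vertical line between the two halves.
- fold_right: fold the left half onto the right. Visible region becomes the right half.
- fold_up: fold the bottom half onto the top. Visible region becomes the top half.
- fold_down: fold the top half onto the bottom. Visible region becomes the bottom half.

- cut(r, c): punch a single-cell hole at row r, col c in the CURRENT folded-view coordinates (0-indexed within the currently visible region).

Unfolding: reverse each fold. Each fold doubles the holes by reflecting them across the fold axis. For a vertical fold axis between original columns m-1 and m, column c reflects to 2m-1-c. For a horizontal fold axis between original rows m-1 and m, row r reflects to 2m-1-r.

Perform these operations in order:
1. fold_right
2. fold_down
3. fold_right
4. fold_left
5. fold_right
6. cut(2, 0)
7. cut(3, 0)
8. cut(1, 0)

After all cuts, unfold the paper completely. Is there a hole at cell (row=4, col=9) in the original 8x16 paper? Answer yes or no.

Answer: no

Derivation:
Op 1 fold_right: fold axis v@8; visible region now rows[0,8) x cols[8,16) = 8x8
Op 2 fold_down: fold axis h@4; visible region now rows[4,8) x cols[8,16) = 4x8
Op 3 fold_right: fold axis v@12; visible region now rows[4,8) x cols[12,16) = 4x4
Op 4 fold_left: fold axis v@14; visible region now rows[4,8) x cols[12,14) = 4x2
Op 5 fold_right: fold axis v@13; visible region now rows[4,8) x cols[13,14) = 4x1
Op 6 cut(2, 0): punch at orig (6,13); cuts so far [(6, 13)]; region rows[4,8) x cols[13,14) = 4x1
Op 7 cut(3, 0): punch at orig (7,13); cuts so far [(6, 13), (7, 13)]; region rows[4,8) x cols[13,14) = 4x1
Op 8 cut(1, 0): punch at orig (5,13); cuts so far [(5, 13), (6, 13), (7, 13)]; region rows[4,8) x cols[13,14) = 4x1
Unfold 1 (reflect across v@13): 6 holes -> [(5, 12), (5, 13), (6, 12), (6, 13), (7, 12), (7, 13)]
Unfold 2 (reflect across v@14): 12 holes -> [(5, 12), (5, 13), (5, 14), (5, 15), (6, 12), (6, 13), (6, 14), (6, 15), (7, 12), (7, 13), (7, 14), (7, 15)]
Unfold 3 (reflect across v@12): 24 holes -> [(5, 8), (5, 9), (5, 10), (5, 11), (5, 12), (5, 13), (5, 14), (5, 15), (6, 8), (6, 9), (6, 10), (6, 11), (6, 12), (6, 13), (6, 14), (6, 15), (7, 8), (7, 9), (7, 10), (7, 11), (7, 12), (7, 13), (7, 14), (7, 15)]
Unfold 4 (reflect across h@4): 48 holes -> [(0, 8), (0, 9), (0, 10), (0, 11), (0, 12), (0, 13), (0, 14), (0, 15), (1, 8), (1, 9), (1, 10), (1, 11), (1, 12), (1, 13), (1, 14), (1, 15), (2, 8), (2, 9), (2, 10), (2, 11), (2, 12), (2, 13), (2, 14), (2, 15), (5, 8), (5, 9), (5, 10), (5, 11), (5, 12), (5, 13), (5, 14), (5, 15), (6, 8), (6, 9), (6, 10), (6, 11), (6, 12), (6, 13), (6, 14), (6, 15), (7, 8), (7, 9), (7, 10), (7, 11), (7, 12), (7, 13), (7, 14), (7, 15)]
Unfold 5 (reflect across v@8): 96 holes -> [(0, 0), (0, 1), (0, 2), (0, 3), (0, 4), (0, 5), (0, 6), (0, 7), (0, 8), (0, 9), (0, 10), (0, 11), (0, 12), (0, 13), (0, 14), (0, 15), (1, 0), (1, 1), (1, 2), (1, 3), (1, 4), (1, 5), (1, 6), (1, 7), (1, 8), (1, 9), (1, 10), (1, 11), (1, 12), (1, 13), (1, 14), (1, 15), (2, 0), (2, 1), (2, 2), (2, 3), (2, 4), (2, 5), (2, 6), (2, 7), (2, 8), (2, 9), (2, 10), (2, 11), (2, 12), (2, 13), (2, 14), (2, 15), (5, 0), (5, 1), (5, 2), (5, 3), (5, 4), (5, 5), (5, 6), (5, 7), (5, 8), (5, 9), (5, 10), (5, 11), (5, 12), (5, 13), (5, 14), (5, 15), (6, 0), (6, 1), (6, 2), (6, 3), (6, 4), (6, 5), (6, 6), (6, 7), (6, 8), (6, 9), (6, 10), (6, 11), (6, 12), (6, 13), (6, 14), (6, 15), (7, 0), (7, 1), (7, 2), (7, 3), (7, 4), (7, 5), (7, 6), (7, 7), (7, 8), (7, 9), (7, 10), (7, 11), (7, 12), (7, 13), (7, 14), (7, 15)]
Holes: [(0, 0), (0, 1), (0, 2), (0, 3), (0, 4), (0, 5), (0, 6), (0, 7), (0, 8), (0, 9), (0, 10), (0, 11), (0, 12), (0, 13), (0, 14), (0, 15), (1, 0), (1, 1), (1, 2), (1, 3), (1, 4), (1, 5), (1, 6), (1, 7), (1, 8), (1, 9), (1, 10), (1, 11), (1, 12), (1, 13), (1, 14), (1, 15), (2, 0), (2, 1), (2, 2), (2, 3), (2, 4), (2, 5), (2, 6), (2, 7), (2, 8), (2, 9), (2, 10), (2, 11), (2, 12), (2, 13), (2, 14), (2, 15), (5, 0), (5, 1), (5, 2), (5, 3), (5, 4), (5, 5), (5, 6), (5, 7), (5, 8), (5, 9), (5, 10), (5, 11), (5, 12), (5, 13), (5, 14), (5, 15), (6, 0), (6, 1), (6, 2), (6, 3), (6, 4), (6, 5), (6, 6), (6, 7), (6, 8), (6, 9), (6, 10), (6, 11), (6, 12), (6, 13), (6, 14), (6, 15), (7, 0), (7, 1), (7, 2), (7, 3), (7, 4), (7, 5), (7, 6), (7, 7), (7, 8), (7, 9), (7, 10), (7, 11), (7, 12), (7, 13), (7, 14), (7, 15)]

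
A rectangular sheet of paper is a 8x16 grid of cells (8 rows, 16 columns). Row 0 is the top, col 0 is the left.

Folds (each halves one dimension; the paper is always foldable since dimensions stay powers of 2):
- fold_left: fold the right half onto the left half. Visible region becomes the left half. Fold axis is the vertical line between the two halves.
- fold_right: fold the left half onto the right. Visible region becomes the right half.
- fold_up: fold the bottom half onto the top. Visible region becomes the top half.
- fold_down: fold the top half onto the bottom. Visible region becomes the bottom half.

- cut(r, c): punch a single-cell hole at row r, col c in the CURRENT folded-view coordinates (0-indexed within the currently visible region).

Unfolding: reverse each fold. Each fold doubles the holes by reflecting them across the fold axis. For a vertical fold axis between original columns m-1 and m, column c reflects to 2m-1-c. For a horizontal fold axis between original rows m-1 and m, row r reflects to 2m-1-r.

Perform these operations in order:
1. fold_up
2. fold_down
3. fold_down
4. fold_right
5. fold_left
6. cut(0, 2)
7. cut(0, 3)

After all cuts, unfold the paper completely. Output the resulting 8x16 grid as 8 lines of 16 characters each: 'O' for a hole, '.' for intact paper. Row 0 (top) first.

Op 1 fold_up: fold axis h@4; visible region now rows[0,4) x cols[0,16) = 4x16
Op 2 fold_down: fold axis h@2; visible region now rows[2,4) x cols[0,16) = 2x16
Op 3 fold_down: fold axis h@3; visible region now rows[3,4) x cols[0,16) = 1x16
Op 4 fold_right: fold axis v@8; visible region now rows[3,4) x cols[8,16) = 1x8
Op 5 fold_left: fold axis v@12; visible region now rows[3,4) x cols[8,12) = 1x4
Op 6 cut(0, 2): punch at orig (3,10); cuts so far [(3, 10)]; region rows[3,4) x cols[8,12) = 1x4
Op 7 cut(0, 3): punch at orig (3,11); cuts so far [(3, 10), (3, 11)]; region rows[3,4) x cols[8,12) = 1x4
Unfold 1 (reflect across v@12): 4 holes -> [(3, 10), (3, 11), (3, 12), (3, 13)]
Unfold 2 (reflect across v@8): 8 holes -> [(3, 2), (3, 3), (3, 4), (3, 5), (3, 10), (3, 11), (3, 12), (3, 13)]
Unfold 3 (reflect across h@3): 16 holes -> [(2, 2), (2, 3), (2, 4), (2, 5), (2, 10), (2, 11), (2, 12), (2, 13), (3, 2), (3, 3), (3, 4), (3, 5), (3, 10), (3, 11), (3, 12), (3, 13)]
Unfold 4 (reflect across h@2): 32 holes -> [(0, 2), (0, 3), (0, 4), (0, 5), (0, 10), (0, 11), (0, 12), (0, 13), (1, 2), (1, 3), (1, 4), (1, 5), (1, 10), (1, 11), (1, 12), (1, 13), (2, 2), (2, 3), (2, 4), (2, 5), (2, 10), (2, 11), (2, 12), (2, 13), (3, 2), (3, 3), (3, 4), (3, 5), (3, 10), (3, 11), (3, 12), (3, 13)]
Unfold 5 (reflect across h@4): 64 holes -> [(0, 2), (0, 3), (0, 4), (0, 5), (0, 10), (0, 11), (0, 12), (0, 13), (1, 2), (1, 3), (1, 4), (1, 5), (1, 10), (1, 11), (1, 12), (1, 13), (2, 2), (2, 3), (2, 4), (2, 5), (2, 10), (2, 11), (2, 12), (2, 13), (3, 2), (3, 3), (3, 4), (3, 5), (3, 10), (3, 11), (3, 12), (3, 13), (4, 2), (4, 3), (4, 4), (4, 5), (4, 10), (4, 11), (4, 12), (4, 13), (5, 2), (5, 3), (5, 4), (5, 5), (5, 10), (5, 11), (5, 12), (5, 13), (6, 2), (6, 3), (6, 4), (6, 5), (6, 10), (6, 11), (6, 12), (6, 13), (7, 2), (7, 3), (7, 4), (7, 5), (7, 10), (7, 11), (7, 12), (7, 13)]

Answer: ..OOOO....OOOO..
..OOOO....OOOO..
..OOOO....OOOO..
..OOOO....OOOO..
..OOOO....OOOO..
..OOOO....OOOO..
..OOOO....OOOO..
..OOOO....OOOO..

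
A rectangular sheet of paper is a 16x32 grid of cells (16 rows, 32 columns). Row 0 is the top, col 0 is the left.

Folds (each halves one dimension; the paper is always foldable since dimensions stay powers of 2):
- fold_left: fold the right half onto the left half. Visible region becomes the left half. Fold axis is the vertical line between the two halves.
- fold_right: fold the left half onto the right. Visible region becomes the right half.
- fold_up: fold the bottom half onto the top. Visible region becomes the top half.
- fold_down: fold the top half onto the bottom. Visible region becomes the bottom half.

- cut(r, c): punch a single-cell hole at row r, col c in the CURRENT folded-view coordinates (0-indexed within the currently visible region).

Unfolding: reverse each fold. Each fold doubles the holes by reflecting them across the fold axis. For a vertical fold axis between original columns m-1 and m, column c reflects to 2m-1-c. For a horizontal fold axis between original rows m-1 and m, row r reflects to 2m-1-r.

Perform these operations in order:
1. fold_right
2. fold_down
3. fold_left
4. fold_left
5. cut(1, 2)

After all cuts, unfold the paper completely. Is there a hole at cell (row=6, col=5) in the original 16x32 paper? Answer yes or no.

Op 1 fold_right: fold axis v@16; visible region now rows[0,16) x cols[16,32) = 16x16
Op 2 fold_down: fold axis h@8; visible region now rows[8,16) x cols[16,32) = 8x16
Op 3 fold_left: fold axis v@24; visible region now rows[8,16) x cols[16,24) = 8x8
Op 4 fold_left: fold axis v@20; visible region now rows[8,16) x cols[16,20) = 8x4
Op 5 cut(1, 2): punch at orig (9,18); cuts so far [(9, 18)]; region rows[8,16) x cols[16,20) = 8x4
Unfold 1 (reflect across v@20): 2 holes -> [(9, 18), (9, 21)]
Unfold 2 (reflect across v@24): 4 holes -> [(9, 18), (9, 21), (9, 26), (9, 29)]
Unfold 3 (reflect across h@8): 8 holes -> [(6, 18), (6, 21), (6, 26), (6, 29), (9, 18), (9, 21), (9, 26), (9, 29)]
Unfold 4 (reflect across v@16): 16 holes -> [(6, 2), (6, 5), (6, 10), (6, 13), (6, 18), (6, 21), (6, 26), (6, 29), (9, 2), (9, 5), (9, 10), (9, 13), (9, 18), (9, 21), (9, 26), (9, 29)]
Holes: [(6, 2), (6, 5), (6, 10), (6, 13), (6, 18), (6, 21), (6, 26), (6, 29), (9, 2), (9, 5), (9, 10), (9, 13), (9, 18), (9, 21), (9, 26), (9, 29)]

Answer: yes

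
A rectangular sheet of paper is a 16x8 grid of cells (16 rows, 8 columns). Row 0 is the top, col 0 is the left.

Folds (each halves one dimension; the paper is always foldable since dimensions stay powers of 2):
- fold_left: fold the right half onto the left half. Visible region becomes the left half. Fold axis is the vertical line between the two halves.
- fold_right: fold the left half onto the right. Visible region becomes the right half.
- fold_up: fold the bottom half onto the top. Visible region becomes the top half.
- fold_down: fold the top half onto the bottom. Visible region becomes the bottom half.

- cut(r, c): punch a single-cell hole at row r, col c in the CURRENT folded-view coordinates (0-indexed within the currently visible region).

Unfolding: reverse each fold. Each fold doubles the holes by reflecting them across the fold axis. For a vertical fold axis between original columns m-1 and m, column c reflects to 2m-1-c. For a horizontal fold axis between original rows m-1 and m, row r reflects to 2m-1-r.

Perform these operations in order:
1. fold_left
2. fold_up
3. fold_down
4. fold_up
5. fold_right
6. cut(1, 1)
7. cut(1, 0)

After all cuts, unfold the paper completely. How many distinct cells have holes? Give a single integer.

Op 1 fold_left: fold axis v@4; visible region now rows[0,16) x cols[0,4) = 16x4
Op 2 fold_up: fold axis h@8; visible region now rows[0,8) x cols[0,4) = 8x4
Op 3 fold_down: fold axis h@4; visible region now rows[4,8) x cols[0,4) = 4x4
Op 4 fold_up: fold axis h@6; visible region now rows[4,6) x cols[0,4) = 2x4
Op 5 fold_right: fold axis v@2; visible region now rows[4,6) x cols[2,4) = 2x2
Op 6 cut(1, 1): punch at orig (5,3); cuts so far [(5, 3)]; region rows[4,6) x cols[2,4) = 2x2
Op 7 cut(1, 0): punch at orig (5,2); cuts so far [(5, 2), (5, 3)]; region rows[4,6) x cols[2,4) = 2x2
Unfold 1 (reflect across v@2): 4 holes -> [(5, 0), (5, 1), (5, 2), (5, 3)]
Unfold 2 (reflect across h@6): 8 holes -> [(5, 0), (5, 1), (5, 2), (5, 3), (6, 0), (6, 1), (6, 2), (6, 3)]
Unfold 3 (reflect across h@4): 16 holes -> [(1, 0), (1, 1), (1, 2), (1, 3), (2, 0), (2, 1), (2, 2), (2, 3), (5, 0), (5, 1), (5, 2), (5, 3), (6, 0), (6, 1), (6, 2), (6, 3)]
Unfold 4 (reflect across h@8): 32 holes -> [(1, 0), (1, 1), (1, 2), (1, 3), (2, 0), (2, 1), (2, 2), (2, 3), (5, 0), (5, 1), (5, 2), (5, 3), (6, 0), (6, 1), (6, 2), (6, 3), (9, 0), (9, 1), (9, 2), (9, 3), (10, 0), (10, 1), (10, 2), (10, 3), (13, 0), (13, 1), (13, 2), (13, 3), (14, 0), (14, 1), (14, 2), (14, 3)]
Unfold 5 (reflect across v@4): 64 holes -> [(1, 0), (1, 1), (1, 2), (1, 3), (1, 4), (1, 5), (1, 6), (1, 7), (2, 0), (2, 1), (2, 2), (2, 3), (2, 4), (2, 5), (2, 6), (2, 7), (5, 0), (5, 1), (5, 2), (5, 3), (5, 4), (5, 5), (5, 6), (5, 7), (6, 0), (6, 1), (6, 2), (6, 3), (6, 4), (6, 5), (6, 6), (6, 7), (9, 0), (9, 1), (9, 2), (9, 3), (9, 4), (9, 5), (9, 6), (9, 7), (10, 0), (10, 1), (10, 2), (10, 3), (10, 4), (10, 5), (10, 6), (10, 7), (13, 0), (13, 1), (13, 2), (13, 3), (13, 4), (13, 5), (13, 6), (13, 7), (14, 0), (14, 1), (14, 2), (14, 3), (14, 4), (14, 5), (14, 6), (14, 7)]

Answer: 64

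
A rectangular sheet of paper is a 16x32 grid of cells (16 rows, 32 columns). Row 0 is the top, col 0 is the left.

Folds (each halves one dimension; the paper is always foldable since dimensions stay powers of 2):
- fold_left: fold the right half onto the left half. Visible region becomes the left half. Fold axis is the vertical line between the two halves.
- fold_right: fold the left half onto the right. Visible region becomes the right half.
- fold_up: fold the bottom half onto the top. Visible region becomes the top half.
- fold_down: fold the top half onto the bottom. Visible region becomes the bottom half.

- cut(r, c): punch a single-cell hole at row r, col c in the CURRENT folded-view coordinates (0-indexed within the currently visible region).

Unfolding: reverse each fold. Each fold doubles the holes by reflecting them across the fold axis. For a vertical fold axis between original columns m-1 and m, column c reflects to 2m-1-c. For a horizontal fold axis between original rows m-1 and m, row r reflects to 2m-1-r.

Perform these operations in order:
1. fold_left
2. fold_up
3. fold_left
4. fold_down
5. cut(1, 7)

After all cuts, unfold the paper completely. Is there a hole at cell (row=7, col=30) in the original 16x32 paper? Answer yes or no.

Op 1 fold_left: fold axis v@16; visible region now rows[0,16) x cols[0,16) = 16x16
Op 2 fold_up: fold axis h@8; visible region now rows[0,8) x cols[0,16) = 8x16
Op 3 fold_left: fold axis v@8; visible region now rows[0,8) x cols[0,8) = 8x8
Op 4 fold_down: fold axis h@4; visible region now rows[4,8) x cols[0,8) = 4x8
Op 5 cut(1, 7): punch at orig (5,7); cuts so far [(5, 7)]; region rows[4,8) x cols[0,8) = 4x8
Unfold 1 (reflect across h@4): 2 holes -> [(2, 7), (5, 7)]
Unfold 2 (reflect across v@8): 4 holes -> [(2, 7), (2, 8), (5, 7), (5, 8)]
Unfold 3 (reflect across h@8): 8 holes -> [(2, 7), (2, 8), (5, 7), (5, 8), (10, 7), (10, 8), (13, 7), (13, 8)]
Unfold 4 (reflect across v@16): 16 holes -> [(2, 7), (2, 8), (2, 23), (2, 24), (5, 7), (5, 8), (5, 23), (5, 24), (10, 7), (10, 8), (10, 23), (10, 24), (13, 7), (13, 8), (13, 23), (13, 24)]
Holes: [(2, 7), (2, 8), (2, 23), (2, 24), (5, 7), (5, 8), (5, 23), (5, 24), (10, 7), (10, 8), (10, 23), (10, 24), (13, 7), (13, 8), (13, 23), (13, 24)]

Answer: no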